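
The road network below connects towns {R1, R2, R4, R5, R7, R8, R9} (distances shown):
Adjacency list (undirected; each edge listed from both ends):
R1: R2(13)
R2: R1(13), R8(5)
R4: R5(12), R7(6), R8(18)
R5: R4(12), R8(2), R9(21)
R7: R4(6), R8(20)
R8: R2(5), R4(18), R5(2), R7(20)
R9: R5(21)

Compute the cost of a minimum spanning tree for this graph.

Sort edges by weight, then run Kruskal:
R5—R8 (2): add. Components now {R5,R8} {R1} {R9} {R2} {R7} {R4}
R2—R8 (5): add. Components now {R2,R5,R8} {R1} {R9} {R7} {R4}
R4—R7 (6): add. Components now {R2,R5,R8} {R1} {R9} {R4,R7}
R4—R5 (12): add. Components now {R2,R4,R5,R7,R8} {R1} {R9}
R1—R2 (13): add. Components now {R1,R2,R4,R5,R7,R8} {R9}
R4—R8 (18): skip — R8 and R4 already connected.
R7—R8 (20): skip — R8 and R7 already connected.
R5—R9 (21): add. Components now {R1,R2,R4,R5,R7,R8,R9}
MST edges: R5—R8, R2—R8, R4—R7, R4—R5, R1—R2, R5—R9; total weight 2+5+6+12+13+21 = 59.

59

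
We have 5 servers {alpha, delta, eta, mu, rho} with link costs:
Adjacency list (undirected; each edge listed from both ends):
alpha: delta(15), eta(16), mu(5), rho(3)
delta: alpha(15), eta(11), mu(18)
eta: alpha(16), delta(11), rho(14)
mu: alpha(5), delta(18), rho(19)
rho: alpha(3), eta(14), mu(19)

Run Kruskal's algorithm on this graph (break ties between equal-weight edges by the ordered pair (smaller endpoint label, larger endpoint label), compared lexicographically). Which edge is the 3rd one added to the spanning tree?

delta-eta

Kruskal's algorithm — process edges by increasing weight (ties by edge label):
alpha rho (3): add — endpoints in different components.
alpha mu (5): add — endpoints in different components.
delta eta (11): add — endpoints in different components.
eta rho (14): add — endpoints in different components.
The 3rd edge added is delta eta.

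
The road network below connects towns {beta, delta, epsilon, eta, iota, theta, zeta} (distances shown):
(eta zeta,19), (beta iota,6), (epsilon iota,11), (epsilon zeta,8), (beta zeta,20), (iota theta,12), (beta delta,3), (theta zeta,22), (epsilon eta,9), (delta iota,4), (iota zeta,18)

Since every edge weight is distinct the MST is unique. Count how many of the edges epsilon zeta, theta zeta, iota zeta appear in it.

1

Kruskal's algorithm — process edges by increasing weight (ties by edge label):
beta delta (3): add — endpoints in different components.
delta iota (4): add — endpoints in different components.
beta iota (6): skip — iota and beta already connected.
epsilon zeta (8): add — endpoints in different components.
epsilon eta (9): add — endpoints in different components.
epsilon iota (11): add — endpoints in different components.
iota theta (12): add — endpoints in different components.
MST edge set: {beta delta, delta iota, epsilon zeta, epsilon eta, epsilon iota, iota theta}.
Of the listed edges, {epsilon zeta} are in the MST → 1.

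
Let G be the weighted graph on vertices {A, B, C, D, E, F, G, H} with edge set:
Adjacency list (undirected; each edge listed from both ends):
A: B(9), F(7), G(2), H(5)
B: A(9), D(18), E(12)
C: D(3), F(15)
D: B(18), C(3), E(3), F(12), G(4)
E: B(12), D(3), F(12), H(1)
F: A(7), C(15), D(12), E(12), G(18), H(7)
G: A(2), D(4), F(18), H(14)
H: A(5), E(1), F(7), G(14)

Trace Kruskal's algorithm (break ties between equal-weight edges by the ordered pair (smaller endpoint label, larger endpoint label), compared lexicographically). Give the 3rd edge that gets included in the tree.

Kruskal: consider edges lightest-first.
E—H (1): add — endpoints in different components.
A—G (2): add — endpoints in different components.
C—D (3): add — endpoints in different components.
D—E (3): add — endpoints in different components.
D—G (4): add — endpoints in different components.
A—H (5): skip — A and H already connected.
A—F (7): add — endpoints in different components.
F—H (7): skip — F and H already connected.
A—B (9): add — endpoints in different components.
The 3rd edge added is C—D.

C-D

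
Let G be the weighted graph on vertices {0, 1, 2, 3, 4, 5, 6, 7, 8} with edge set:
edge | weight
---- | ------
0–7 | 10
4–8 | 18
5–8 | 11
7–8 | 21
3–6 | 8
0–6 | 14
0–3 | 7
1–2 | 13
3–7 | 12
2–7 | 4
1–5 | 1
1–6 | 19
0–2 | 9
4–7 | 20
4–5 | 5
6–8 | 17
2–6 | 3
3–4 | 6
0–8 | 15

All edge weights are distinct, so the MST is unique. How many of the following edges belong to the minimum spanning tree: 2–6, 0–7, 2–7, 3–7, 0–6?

Kruskal: consider edges lightest-first.
1–5 (1): add — endpoints in different components.
2–6 (3): add — endpoints in different components.
2–7 (4): add — endpoints in different components.
4–5 (5): add — endpoints in different components.
3–4 (6): add — endpoints in different components.
0–3 (7): add — endpoints in different components.
3–6 (8): add — endpoints in different components.
0–2 (9): skip — 0 and 2 already connected.
0–7 (10): skip — 0 and 7 already connected.
5–8 (11): add — endpoints in different components.
MST edge set: {1–5, 2–6, 2–7, 4–5, 3–4, 0–3, 3–6, 5–8}.
Of the listed edges, {2–6, 2–7} are in the MST → 2.

2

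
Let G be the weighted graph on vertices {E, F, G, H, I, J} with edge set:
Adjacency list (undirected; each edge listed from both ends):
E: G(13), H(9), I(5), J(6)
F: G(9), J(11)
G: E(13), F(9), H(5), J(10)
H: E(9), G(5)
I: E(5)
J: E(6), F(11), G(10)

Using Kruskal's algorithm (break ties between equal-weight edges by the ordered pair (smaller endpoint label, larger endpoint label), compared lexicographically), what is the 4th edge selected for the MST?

Kruskal's algorithm — process edges by increasing weight (ties by edge label):
E-I (5): add — endpoints in different components.
G-H (5): add — endpoints in different components.
E-J (6): add — endpoints in different components.
E-H (9): add — endpoints in different components.
F-G (9): add — endpoints in different components.
The 4th edge added is E-H.

E-H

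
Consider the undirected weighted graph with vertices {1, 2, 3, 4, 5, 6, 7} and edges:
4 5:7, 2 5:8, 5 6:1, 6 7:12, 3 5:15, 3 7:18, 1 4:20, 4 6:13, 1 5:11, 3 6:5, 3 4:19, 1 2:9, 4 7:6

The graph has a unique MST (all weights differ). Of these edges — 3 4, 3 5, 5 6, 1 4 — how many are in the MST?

1

Kruskal: consider edges lightest-first.
5 6 (1): add — endpoints in different components.
3 6 (5): add — endpoints in different components.
4 7 (6): add — endpoints in different components.
4 5 (7): add — endpoints in different components.
2 5 (8): add — endpoints in different components.
1 2 (9): add — endpoints in different components.
MST edge set: {5 6, 3 6, 4 7, 4 5, 2 5, 1 2}.
Of the listed edges, {5 6} are in the MST → 1.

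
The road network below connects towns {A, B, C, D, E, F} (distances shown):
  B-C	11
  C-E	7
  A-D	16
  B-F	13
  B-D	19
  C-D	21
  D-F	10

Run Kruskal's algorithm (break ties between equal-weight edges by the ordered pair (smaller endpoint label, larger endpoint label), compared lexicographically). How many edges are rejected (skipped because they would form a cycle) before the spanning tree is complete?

Sort edges by weight, then run Kruskal:
C-E (7): add. Components now {A} {B} {C,E} {D} {F}
D-F (10): add. Components now {A} {B} {C,E} {D,F}
B-C (11): add. Components now {A} {B,C,E} {D,F}
B-F (13): add. Components now {A} {B,C,D,E,F}
A-D (16): add. Components now {A,B,C,D,E,F}
Edges rejected before the tree was complete: 0.

0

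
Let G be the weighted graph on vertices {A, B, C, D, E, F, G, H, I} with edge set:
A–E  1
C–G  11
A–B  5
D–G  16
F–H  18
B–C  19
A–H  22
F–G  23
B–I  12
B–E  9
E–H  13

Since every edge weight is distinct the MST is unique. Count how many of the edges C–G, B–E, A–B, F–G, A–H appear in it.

Kruskal: consider edges lightest-first.
A–E (1): add — endpoints in different components.
A–B (5): add — endpoints in different components.
B–E (9): skip — B and E already connected.
C–G (11): add — endpoints in different components.
B–I (12): add — endpoints in different components.
E–H (13): add — endpoints in different components.
D–G (16): add — endpoints in different components.
F–H (18): add — endpoints in different components.
B–C (19): add — endpoints in different components.
MST edge set: {A–E, A–B, C–G, B–I, E–H, D–G, F–H, B–C}.
Of the listed edges, {C–G, A–B} are in the MST → 2.

2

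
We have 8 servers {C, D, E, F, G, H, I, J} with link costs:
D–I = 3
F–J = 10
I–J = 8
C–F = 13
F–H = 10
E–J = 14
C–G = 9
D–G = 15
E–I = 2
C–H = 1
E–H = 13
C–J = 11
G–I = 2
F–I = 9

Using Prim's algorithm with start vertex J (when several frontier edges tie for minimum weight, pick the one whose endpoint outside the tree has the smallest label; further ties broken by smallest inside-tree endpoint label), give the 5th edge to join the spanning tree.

C-G

Prim's algorithm from J:
Step 1: frontier [I–J 8, F–J 10, C–J 11, E–J 14] → take I–J (8); add I.
Step 2: frontier [E–I 2, G–I 2, D–I 3, F–I 9, F–J 10, C–J 11, E–J 14] → take E–I (2); add E.
Step 3: frontier [E–H 13, G–I 2, D–I 3, F–I 9, F–J 10, C–J 11] → take G–I (2); add G.
Step 4: frontier [E–H 13, C–G 9, D–G 15, D–I 3, F–I 9, F–J 10, C–J 11] → take D–I (3); add D.
Step 5: frontier [E–H 13, C–G 9, F–I 9, F–J 10, C–J 11] → take C–G (9); add C.
Step 6: frontier [C–H 1, C–F 13, E–H 13, F–I 9, F–J 10] → take C–H (1); add H.
Step 7: frontier [C–F 13, F–H 10, F–I 9, F–J 10] → take F–I (9); add F.
The 5th edge added is C–G.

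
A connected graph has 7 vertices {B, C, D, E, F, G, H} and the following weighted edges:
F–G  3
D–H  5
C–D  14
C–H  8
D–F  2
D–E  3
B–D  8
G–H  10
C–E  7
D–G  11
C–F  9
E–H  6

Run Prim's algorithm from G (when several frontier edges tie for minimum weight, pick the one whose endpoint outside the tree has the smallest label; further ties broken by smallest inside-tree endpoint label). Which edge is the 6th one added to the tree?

Prim's algorithm from G:
Step 1: frontier [F–G 3, G–H 10, D–G 11] → take F–G (3); add F.
Step 2: frontier [D–F 2, C–F 9, G–H 10, D–G 11] → take D–F (2); add D.
Step 3: frontier [D–E 3, D–H 5, B–D 8, C–D 14, C–F 9, G–H 10] → take D–E (3); add E.
Step 4: frontier [D–H 5, B–D 8, C–D 14, E–H 6, C–E 7, C–F 9, G–H 10] → take D–H (5); add H.
Step 5: frontier [B–D 8, C–D 14, C–E 7, C–F 9, C–H 8] → take C–E (7); add C.
Step 6: frontier [B–D 8] → take B–D (8); add B.
The 6th edge added is B–D.

B-D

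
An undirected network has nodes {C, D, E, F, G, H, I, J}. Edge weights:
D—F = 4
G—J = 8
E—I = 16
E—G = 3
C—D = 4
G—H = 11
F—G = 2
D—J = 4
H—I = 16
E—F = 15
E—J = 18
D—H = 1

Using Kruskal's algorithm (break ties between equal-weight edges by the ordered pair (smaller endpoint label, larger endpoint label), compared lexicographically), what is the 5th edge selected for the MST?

Sort edges by weight, then run Kruskal:
D—H (1): add — endpoints in different components.
F—G (2): add — endpoints in different components.
E—G (3): add — endpoints in different components.
C—D (4): add — endpoints in different components.
D—F (4): add — endpoints in different components.
D—J (4): add — endpoints in different components.
G—J (8): skip — G and J already connected.
G—H (11): skip — G and H already connected.
E—F (15): skip — E and F already connected.
E—I (16): add — endpoints in different components.
The 5th edge added is D—F.

D-F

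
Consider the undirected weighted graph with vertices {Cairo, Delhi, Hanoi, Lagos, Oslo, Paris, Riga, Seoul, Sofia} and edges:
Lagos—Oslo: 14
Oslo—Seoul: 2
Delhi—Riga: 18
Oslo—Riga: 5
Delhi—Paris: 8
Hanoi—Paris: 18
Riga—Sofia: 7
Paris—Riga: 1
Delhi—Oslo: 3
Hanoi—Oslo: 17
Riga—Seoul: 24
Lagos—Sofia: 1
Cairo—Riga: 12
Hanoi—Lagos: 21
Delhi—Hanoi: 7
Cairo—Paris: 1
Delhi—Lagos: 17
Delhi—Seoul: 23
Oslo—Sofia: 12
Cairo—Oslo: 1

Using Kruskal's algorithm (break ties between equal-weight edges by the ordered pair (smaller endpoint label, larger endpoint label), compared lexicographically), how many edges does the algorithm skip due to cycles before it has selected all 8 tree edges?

1

Sort edges by weight, then run Kruskal:
Cairo—Oslo (1): add — endpoints in different components.
Cairo—Paris (1): add — endpoints in different components.
Lagos—Sofia (1): add — endpoints in different components.
Paris—Riga (1): add — endpoints in different components.
Oslo—Seoul (2): add — endpoints in different components.
Delhi—Oslo (3): add — endpoints in different components.
Oslo—Riga (5): skip — Riga and Oslo already connected.
Delhi—Hanoi (7): add — endpoints in different components.
Riga—Sofia (7): add — endpoints in different components.
Edges rejected before the tree was complete: 1.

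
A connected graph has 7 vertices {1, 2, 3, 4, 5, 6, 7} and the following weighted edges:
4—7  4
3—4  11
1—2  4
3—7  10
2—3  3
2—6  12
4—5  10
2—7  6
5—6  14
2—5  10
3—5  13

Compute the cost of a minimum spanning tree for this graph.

Prim, starting at 7.
Step 1: frontier [4—7 4, 2—7 6, 3—7 10] → take 4—7 (4); add 4.
Step 2: frontier [4—5 10, 3—4 11, 2—7 6, 3—7 10] → take 2—7 (6); add 2.
Step 3: frontier [2—3 3, 1—2 4, 2—5 10, 2—6 12, 4—5 10, 3—4 11, 3—7 10] → take 2—3 (3); add 3.
Step 4: frontier [1—2 4, 2—5 10, 2—6 12, 3—5 13, 4—5 10] → take 1—2 (4); add 1.
Step 5: frontier [2—5 10, 2—6 12, 3—5 13, 4—5 10] → take 2—5 (10); add 5.
Step 6: frontier [2—6 12, 5—6 14] → take 2—6 (12); add 6.
MST edges: 4—7, 2—7, 2—3, 1—2, 2—5, 2—6; total weight 4+6+3+4+10+12 = 39.

39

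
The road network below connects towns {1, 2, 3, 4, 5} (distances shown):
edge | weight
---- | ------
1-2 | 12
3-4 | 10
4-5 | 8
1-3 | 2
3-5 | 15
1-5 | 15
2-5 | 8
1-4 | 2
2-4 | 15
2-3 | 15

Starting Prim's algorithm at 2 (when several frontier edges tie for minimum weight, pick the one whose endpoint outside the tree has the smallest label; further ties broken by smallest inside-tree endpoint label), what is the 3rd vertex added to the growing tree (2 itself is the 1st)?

Prim's algorithm from 2:
Step 1: cheapest edge leaving the tree is 2-5 (8); add 5.
Step 2: cheapest edge leaving the tree is 4-5 (8); add 4.
Step 3: cheapest edge leaving the tree is 1-4 (2); add 1.
Step 4: cheapest edge leaving the tree is 1-3 (2); add 3.
Vertex order: 2, 5, 4, 1, 3. The 3rd vertex is 4.

4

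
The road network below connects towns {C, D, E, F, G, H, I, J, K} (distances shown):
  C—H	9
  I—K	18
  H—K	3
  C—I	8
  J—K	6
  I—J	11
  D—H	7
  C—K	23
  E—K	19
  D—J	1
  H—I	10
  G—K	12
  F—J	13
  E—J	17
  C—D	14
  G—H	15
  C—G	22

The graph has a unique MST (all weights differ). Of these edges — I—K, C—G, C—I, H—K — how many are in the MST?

2

Kruskal's algorithm — process edges by increasing weight (ties by edge label):
D—J (1): add — endpoints in different components.
H—K (3): add — endpoints in different components.
J—K (6): add — endpoints in different components.
D—H (7): skip — D and H already connected.
C—I (8): add — endpoints in different components.
C—H (9): add — endpoints in different components.
H—I (10): skip — H and I already connected.
I—J (11): skip — I and J already connected.
G—K (12): add — endpoints in different components.
F—J (13): add — endpoints in different components.
C—D (14): skip — C and D already connected.
G—H (15): skip — G and H already connected.
E—J (17): add — endpoints in different components.
MST edge set: {D—J, H—K, J—K, C—I, C—H, G—K, F—J, E—J}.
Of the listed edges, {C—I, H—K} are in the MST → 2.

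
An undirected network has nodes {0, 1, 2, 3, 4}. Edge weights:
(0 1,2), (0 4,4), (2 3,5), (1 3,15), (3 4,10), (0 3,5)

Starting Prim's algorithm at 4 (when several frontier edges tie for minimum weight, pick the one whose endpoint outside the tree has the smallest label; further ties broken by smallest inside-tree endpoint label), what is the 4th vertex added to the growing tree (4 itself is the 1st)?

3

Prim's algorithm from 4:
Step 1: frontier [0 4 4, 3 4 10] → take 0 4 (4); add 0.
Step 2: frontier [0 1 2, 0 3 5, 3 4 10] → take 0 1 (2); add 1.
Step 3: frontier [0 3 5, 1 3 15, 3 4 10] → take 0 3 (5); add 3.
Step 4: frontier [2 3 5] → take 2 3 (5); add 2.
Vertex order: 4, 0, 1, 3, 2. The 4th vertex is 3.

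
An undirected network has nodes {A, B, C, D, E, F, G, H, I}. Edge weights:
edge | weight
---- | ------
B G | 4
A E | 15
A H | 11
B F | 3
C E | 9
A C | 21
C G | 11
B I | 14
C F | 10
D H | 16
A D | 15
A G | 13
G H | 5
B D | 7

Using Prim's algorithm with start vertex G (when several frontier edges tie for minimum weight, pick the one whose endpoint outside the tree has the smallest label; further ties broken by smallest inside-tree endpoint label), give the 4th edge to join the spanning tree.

Prim, starting at G.
Step 1: frontier [B G 4, G H 5, C G 11, A G 13] → take B G (4); add B.
Step 2: frontier [B F 3, B D 7, B I 14, G H 5, C G 11, A G 13] → take B F (3); add F.
Step 3: frontier [B D 7, B I 14, C F 10, G H 5, C G 11, A G 13] → take G H (5); add H.
Step 4: frontier [B D 7, B I 14, C F 10, C G 11, A G 13, A H 11, D H 16] → take B D (7); add D.
Step 5: frontier [B I 14, A D 15, C F 10, C G 11, A G 13, A H 11] → take C F (10); add C.
Step 6: frontier [B I 14, C E 9, A C 21, A D 15, A G 13, A H 11] → take C E (9); add E.
Step 7: frontier [B I 14, A C 21, A D 15, A E 15, A G 13, A H 11] → take A H (11); add A.
Step 8: frontier [B I 14] → take B I (14); add I.
The 4th edge added is B D.

B-D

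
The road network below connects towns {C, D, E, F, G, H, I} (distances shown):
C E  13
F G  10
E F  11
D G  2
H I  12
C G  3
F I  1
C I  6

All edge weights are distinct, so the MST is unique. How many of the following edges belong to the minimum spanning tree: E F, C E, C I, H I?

Sort edges by weight, then run Kruskal:
F I (1): add. Components now {C} {D} {E} {F,I} {G} {H}
D G (2): add. Components now {C} {D,G} {E} {F,I} {H}
C G (3): add. Components now {C,D,G} {E} {F,I} {H}
C I (6): add. Components now {C,D,F,G,I} {E} {H}
F G (10): skip — F and G already connected.
E F (11): add. Components now {C,D,E,F,G,I} {H}
H I (12): add. Components now {C,D,E,F,G,H,I}
MST edge set: {F I, D G, C G, C I, E F, H I}.
Of the listed edges, {E F, C I, H I} are in the MST → 3.

3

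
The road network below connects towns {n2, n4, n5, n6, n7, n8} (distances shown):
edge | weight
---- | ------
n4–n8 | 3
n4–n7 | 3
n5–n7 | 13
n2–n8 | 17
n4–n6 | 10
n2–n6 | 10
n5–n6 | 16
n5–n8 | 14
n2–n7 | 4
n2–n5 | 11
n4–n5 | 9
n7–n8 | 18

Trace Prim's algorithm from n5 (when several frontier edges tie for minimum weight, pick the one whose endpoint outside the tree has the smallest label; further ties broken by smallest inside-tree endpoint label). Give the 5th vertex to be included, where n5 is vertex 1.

n2

Prim's algorithm from n5:
Step 1: frontier [n4–n5 9, n2–n5 11, n5–n7 13, n5–n8 14, n5–n6 16] → take n4–n5 (9); add n4.
Step 2: frontier [n4–n7 3, n4–n8 3, n4–n6 10, n2–n5 11, n5–n7 13, n5–n8 14, n5–n6 16] → take n4–n7 (3); add n7.
Step 3: frontier [n4–n8 3, n4–n6 10, n2–n5 11, n5–n8 14, n5–n6 16, n2–n7 4, n7–n8 18] → take n4–n8 (3); add n8.
Step 4: frontier [n4–n6 10, n2–n5 11, n5–n6 16, n2–n7 4, n2–n8 17] → take n2–n7 (4); add n2.
Step 5: frontier [n2–n6 10, n4–n6 10, n5–n6 16] → take n2–n6 (10); add n6.
Vertex order: n5, n4, n7, n8, n2, n6. The 5th vertex is n2.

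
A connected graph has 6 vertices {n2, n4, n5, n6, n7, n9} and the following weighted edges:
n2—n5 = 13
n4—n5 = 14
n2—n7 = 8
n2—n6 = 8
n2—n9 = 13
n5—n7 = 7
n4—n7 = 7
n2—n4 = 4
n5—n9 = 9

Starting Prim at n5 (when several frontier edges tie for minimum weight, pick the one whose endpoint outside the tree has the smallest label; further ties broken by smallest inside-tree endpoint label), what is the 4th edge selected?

Prim's algorithm from n5:
Step 1: frontier [n5—n7 7, n5—n9 9, n2—n5 13, n4—n5 14] → take n5—n7 (7); add n7.
Step 2: frontier [n5—n9 9, n2—n5 13, n4—n5 14, n4—n7 7, n2—n7 8] → take n4—n7 (7); add n4.
Step 3: frontier [n2—n4 4, n5—n9 9, n2—n5 13, n2—n7 8] → take n2—n4 (4); add n2.
Step 4: frontier [n2—n6 8, n2—n9 13, n5—n9 9] → take n2—n6 (8); add n6.
Step 5: frontier [n2—n9 13, n5—n9 9] → take n5—n9 (9); add n9.
The 4th edge added is n2—n6.

n2-n6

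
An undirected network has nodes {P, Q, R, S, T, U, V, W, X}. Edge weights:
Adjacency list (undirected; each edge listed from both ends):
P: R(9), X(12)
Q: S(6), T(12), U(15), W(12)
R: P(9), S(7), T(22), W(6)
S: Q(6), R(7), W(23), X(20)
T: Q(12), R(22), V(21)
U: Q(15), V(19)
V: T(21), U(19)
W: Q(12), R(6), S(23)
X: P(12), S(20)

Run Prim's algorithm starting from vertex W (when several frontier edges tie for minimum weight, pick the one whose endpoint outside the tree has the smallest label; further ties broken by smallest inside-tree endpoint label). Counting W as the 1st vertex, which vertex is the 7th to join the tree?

Prim's algorithm from W:
Step 1: frontier [R-W 6, Q-W 12, S-W 23] → take R-W (6); add R.
Step 2: frontier [R-S 7, P-R 9, R-T 22, Q-W 12, S-W 23] → take R-S (7); add S.
Step 3: frontier [P-R 9, R-T 22, Q-S 6, S-X 20, Q-W 12] → take Q-S (6); add Q.
Step 4: frontier [Q-T 12, Q-U 15, P-R 9, R-T 22, S-X 20] → take P-R (9); add P.
Step 5: frontier [P-X 12, Q-T 12, Q-U 15, R-T 22, S-X 20] → take Q-T (12); add T.
Step 6: frontier [P-X 12, Q-U 15, S-X 20, T-V 21] → take P-X (12); add X.
Step 7: frontier [Q-U 15, T-V 21] → take Q-U (15); add U.
Step 8: frontier [T-V 21, U-V 19] → take U-V (19); add V.
Vertex order: W, R, S, Q, P, T, X, U, V. The 7th vertex is X.

X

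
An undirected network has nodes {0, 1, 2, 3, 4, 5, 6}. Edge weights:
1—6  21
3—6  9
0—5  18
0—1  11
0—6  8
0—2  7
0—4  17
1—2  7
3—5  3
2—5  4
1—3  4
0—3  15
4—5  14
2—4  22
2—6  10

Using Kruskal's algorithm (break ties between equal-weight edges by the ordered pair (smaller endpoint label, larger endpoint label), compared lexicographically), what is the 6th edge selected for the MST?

Kruskal: consider edges lightest-first.
3—5 (3): add — endpoints in different components.
1—3 (4): add — endpoints in different components.
2—5 (4): add — endpoints in different components.
0—2 (7): add — endpoints in different components.
1—2 (7): skip — 1 and 2 already connected.
0—6 (8): add — endpoints in different components.
3—6 (9): skip — 3 and 6 already connected.
2—6 (10): skip — 2 and 6 already connected.
0—1 (11): skip — 0 and 1 already connected.
4—5 (14): add — endpoints in different components.
The 6th edge added is 4—5.

4-5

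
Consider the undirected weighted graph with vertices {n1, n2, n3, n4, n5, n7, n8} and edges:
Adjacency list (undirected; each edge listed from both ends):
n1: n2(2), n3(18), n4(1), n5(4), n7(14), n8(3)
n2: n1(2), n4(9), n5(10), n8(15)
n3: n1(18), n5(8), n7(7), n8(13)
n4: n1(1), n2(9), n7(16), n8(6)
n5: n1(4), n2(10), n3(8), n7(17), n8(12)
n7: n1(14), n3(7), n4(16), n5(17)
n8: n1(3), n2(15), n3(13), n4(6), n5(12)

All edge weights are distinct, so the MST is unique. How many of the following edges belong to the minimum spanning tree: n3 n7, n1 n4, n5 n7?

Kruskal's algorithm — process edges by increasing weight (ties by edge label):
n1 n4 (1): add. Components now {n2} {n1,n4} {n3} {n7} {n8} {n5}
n1 n2 (2): add. Components now {n1,n2,n4} {n3} {n7} {n8} {n5}
n1 n8 (3): add. Components now {n1,n2,n4,n8} {n3} {n7} {n5}
n1 n5 (4): add. Components now {n1,n2,n4,n5,n8} {n3} {n7}
n4 n8 (6): skip — n4 and n8 already connected.
n3 n7 (7): add. Components now {n1,n2,n4,n5,n8} {n3,n7}
n3 n5 (8): add. Components now {n1,n2,n3,n4,n5,n7,n8}
MST edge set: {n1 n4, n1 n2, n1 n8, n1 n5, n3 n7, n3 n5}.
Of the listed edges, {n3 n7, n1 n4} are in the MST → 2.

2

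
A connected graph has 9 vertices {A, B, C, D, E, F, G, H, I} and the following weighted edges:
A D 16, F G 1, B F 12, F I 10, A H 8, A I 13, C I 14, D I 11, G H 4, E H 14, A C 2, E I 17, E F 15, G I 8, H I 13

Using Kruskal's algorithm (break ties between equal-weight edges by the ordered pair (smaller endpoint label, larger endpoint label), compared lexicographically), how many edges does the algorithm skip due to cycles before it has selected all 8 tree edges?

Kruskal's algorithm — process edges by increasing weight (ties by edge label):
F G (1): add — endpoints in different components.
A C (2): add — endpoints in different components.
G H (4): add — endpoints in different components.
A H (8): add — endpoints in different components.
G I (8): add — endpoints in different components.
F I (10): skip — F and I already connected.
D I (11): add — endpoints in different components.
B F (12): add — endpoints in different components.
A I (13): skip — A and I already connected.
H I (13): skip — H and I already connected.
C I (14): skip — C and I already connected.
E H (14): add — endpoints in different components.
Edges rejected before the tree was complete: 4.

4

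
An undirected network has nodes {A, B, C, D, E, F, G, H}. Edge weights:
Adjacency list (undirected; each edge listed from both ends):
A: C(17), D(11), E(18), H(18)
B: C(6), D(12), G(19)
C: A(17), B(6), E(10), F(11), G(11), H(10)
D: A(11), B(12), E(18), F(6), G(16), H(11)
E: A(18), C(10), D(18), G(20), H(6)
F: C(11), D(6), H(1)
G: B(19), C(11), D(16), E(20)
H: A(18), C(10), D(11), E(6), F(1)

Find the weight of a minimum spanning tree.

Kruskal: consider edges lightest-first.
F H (1): add — endpoints in different components.
B C (6): add — endpoints in different components.
D F (6): add — endpoints in different components.
E H (6): add — endpoints in different components.
C E (10): add — endpoints in different components.
C H (10): skip — C and H already connected.
A D (11): add — endpoints in different components.
C F (11): skip — C and F already connected.
C G (11): add — endpoints in different components.
MST edges: F H, B C, D F, E H, C E, A D, C G; total weight 1+6+6+6+10+11+11 = 51.

51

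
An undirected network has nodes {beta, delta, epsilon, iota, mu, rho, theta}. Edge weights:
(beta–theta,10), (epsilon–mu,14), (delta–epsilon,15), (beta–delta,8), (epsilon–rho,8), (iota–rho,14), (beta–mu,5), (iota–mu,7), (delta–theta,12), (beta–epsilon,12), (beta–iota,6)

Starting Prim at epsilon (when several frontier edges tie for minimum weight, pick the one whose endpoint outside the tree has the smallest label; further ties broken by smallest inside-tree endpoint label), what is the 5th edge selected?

Prim, starting at epsilon.
Step 1: cheapest edge leaving the tree is epsilon–rho (8); add rho.
Step 2: cheapest edge leaving the tree is beta–epsilon (12); add beta.
Step 3: cheapest edge leaving the tree is beta–mu (5); add mu.
Step 4: cheapest edge leaving the tree is beta–iota (6); add iota.
Step 5: cheapest edge leaving the tree is beta–delta (8); add delta.
Step 6: cheapest edge leaving the tree is beta–theta (10); add theta.
The 5th edge added is beta–delta.

beta-delta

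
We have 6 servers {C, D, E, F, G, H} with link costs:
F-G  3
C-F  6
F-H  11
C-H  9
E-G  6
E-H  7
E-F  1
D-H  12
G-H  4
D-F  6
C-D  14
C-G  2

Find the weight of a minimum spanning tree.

Kruskal: consider edges lightest-first.
E-F (1): add — endpoints in different components.
C-G (2): add — endpoints in different components.
F-G (3): add — endpoints in different components.
G-H (4): add — endpoints in different components.
C-F (6): skip — C and F already connected.
D-F (6): add — endpoints in different components.
MST edges: E-F, C-G, F-G, G-H, D-F; total weight 1+2+3+4+6 = 16.

16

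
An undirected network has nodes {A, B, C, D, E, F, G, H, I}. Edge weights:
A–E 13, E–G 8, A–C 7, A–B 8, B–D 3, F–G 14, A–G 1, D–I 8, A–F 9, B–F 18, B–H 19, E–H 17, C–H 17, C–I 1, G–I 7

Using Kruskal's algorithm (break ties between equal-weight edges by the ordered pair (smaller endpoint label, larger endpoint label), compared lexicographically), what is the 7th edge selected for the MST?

Kruskal's algorithm — process edges by increasing weight (ties by edge label):
A–G (1): add — endpoints in different components.
C–I (1): add — endpoints in different components.
B–D (3): add — endpoints in different components.
A–C (7): add — endpoints in different components.
G–I (7): skip — G and I already connected.
A–B (8): add — endpoints in different components.
D–I (8): skip — D and I already connected.
E–G (8): add — endpoints in different components.
A–F (9): add — endpoints in different components.
A–E (13): skip — A and E already connected.
F–G (14): skip — F and G already connected.
C–H (17): add — endpoints in different components.
The 7th edge added is A–F.

A-F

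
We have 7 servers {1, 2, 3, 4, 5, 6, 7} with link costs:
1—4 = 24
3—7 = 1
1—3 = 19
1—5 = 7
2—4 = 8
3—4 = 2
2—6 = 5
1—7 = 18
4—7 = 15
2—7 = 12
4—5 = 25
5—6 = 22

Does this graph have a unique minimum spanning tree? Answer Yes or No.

Yes

Kruskal: consider edges lightest-first.
3—7 (1): add — endpoints in different components.
3—4 (2): add — endpoints in different components.
2—6 (5): add — endpoints in different components.
1—5 (7): add — endpoints in different components.
2—4 (8): add — endpoints in different components.
2—7 (12): skip — 2 and 7 already connected.
4—7 (15): skip — 4 and 7 already connected.
1—7 (18): add — endpoints in different components.
Every non-tree edge has weight strictly greater than the heaviest edge on the tree path between its endpoints, so the MST is unique.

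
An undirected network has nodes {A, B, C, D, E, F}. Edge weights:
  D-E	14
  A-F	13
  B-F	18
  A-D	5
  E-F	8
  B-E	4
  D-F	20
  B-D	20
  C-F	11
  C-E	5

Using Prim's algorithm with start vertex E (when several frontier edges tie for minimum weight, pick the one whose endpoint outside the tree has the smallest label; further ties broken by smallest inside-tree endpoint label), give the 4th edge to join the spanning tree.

Grow the tree from E using Prim:
Step 1: cheapest edge leaving the tree is B-E (4); add B.
Step 2: cheapest edge leaving the tree is C-E (5); add C.
Step 3: cheapest edge leaving the tree is E-F (8); add F.
Step 4: cheapest edge leaving the tree is A-F (13); add A.
Step 5: cheapest edge leaving the tree is A-D (5); add D.
The 4th edge added is A-F.

A-F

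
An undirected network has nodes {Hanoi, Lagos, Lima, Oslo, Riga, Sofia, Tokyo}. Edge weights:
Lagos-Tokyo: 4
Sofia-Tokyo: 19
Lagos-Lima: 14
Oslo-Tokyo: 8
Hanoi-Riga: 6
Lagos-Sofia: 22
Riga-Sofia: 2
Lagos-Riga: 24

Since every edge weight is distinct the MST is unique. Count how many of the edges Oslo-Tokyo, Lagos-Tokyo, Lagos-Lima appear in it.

Sort edges by weight, then run Kruskal:
Riga-Sofia (2): add — endpoints in different components.
Lagos-Tokyo (4): add — endpoints in different components.
Hanoi-Riga (6): add — endpoints in different components.
Oslo-Tokyo (8): add — endpoints in different components.
Lagos-Lima (14): add — endpoints in different components.
Sofia-Tokyo (19): add — endpoints in different components.
MST edge set: {Riga-Sofia, Lagos-Tokyo, Hanoi-Riga, Oslo-Tokyo, Lagos-Lima, Sofia-Tokyo}.
Of the listed edges, {Oslo-Tokyo, Lagos-Tokyo, Lagos-Lima} are in the MST → 3.

3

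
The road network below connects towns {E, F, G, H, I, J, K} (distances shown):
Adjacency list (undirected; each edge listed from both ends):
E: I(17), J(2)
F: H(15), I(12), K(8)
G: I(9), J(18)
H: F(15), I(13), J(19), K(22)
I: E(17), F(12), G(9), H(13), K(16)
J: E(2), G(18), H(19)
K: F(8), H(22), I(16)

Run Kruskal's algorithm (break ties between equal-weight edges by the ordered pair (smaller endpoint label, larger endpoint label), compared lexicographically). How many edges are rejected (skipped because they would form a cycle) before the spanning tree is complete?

Kruskal: consider edges lightest-first.
E J (2): add — endpoints in different components.
F K (8): add — endpoints in different components.
G I (9): add — endpoints in different components.
F I (12): add — endpoints in different components.
H I (13): add — endpoints in different components.
F H (15): skip — F and H already connected.
I K (16): skip — I and K already connected.
E I (17): add — endpoints in different components.
Edges rejected before the tree was complete: 2.

2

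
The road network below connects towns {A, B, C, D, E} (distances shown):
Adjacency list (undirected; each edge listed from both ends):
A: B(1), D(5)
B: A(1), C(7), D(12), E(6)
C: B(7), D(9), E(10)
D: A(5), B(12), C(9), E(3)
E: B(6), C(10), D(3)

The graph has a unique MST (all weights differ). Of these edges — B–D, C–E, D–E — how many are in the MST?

1

Kruskal: consider edges lightest-first.
A–B (1): add. Components now {A,B} {C} {D} {E}
D–E (3): add. Components now {A,B} {C} {D,E}
A–D (5): add. Components now {A,B,D,E} {C}
B–E (6): skip — B and E already connected.
B–C (7): add. Components now {A,B,C,D,E}
MST edge set: {A–B, D–E, A–D, B–C}.
Of the listed edges, {D–E} are in the MST → 1.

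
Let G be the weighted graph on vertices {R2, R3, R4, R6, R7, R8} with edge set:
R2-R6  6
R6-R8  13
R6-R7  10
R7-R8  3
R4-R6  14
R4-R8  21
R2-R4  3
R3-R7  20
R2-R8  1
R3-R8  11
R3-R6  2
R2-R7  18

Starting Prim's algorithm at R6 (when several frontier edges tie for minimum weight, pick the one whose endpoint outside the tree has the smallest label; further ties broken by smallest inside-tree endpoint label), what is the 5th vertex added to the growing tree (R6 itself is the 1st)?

Prim, starting at R6.
Step 1: cheapest edge leaving the tree is R3-R6 (2); add R3.
Step 2: cheapest edge leaving the tree is R2-R6 (6); add R2.
Step 3: cheapest edge leaving the tree is R2-R8 (1); add R8.
Step 4: cheapest edge leaving the tree is R2-R4 (3); add R4.
Step 5: cheapest edge leaving the tree is R7-R8 (3); add R7.
Vertex order: R6, R3, R2, R8, R4, R7. The 5th vertex is R4.

R4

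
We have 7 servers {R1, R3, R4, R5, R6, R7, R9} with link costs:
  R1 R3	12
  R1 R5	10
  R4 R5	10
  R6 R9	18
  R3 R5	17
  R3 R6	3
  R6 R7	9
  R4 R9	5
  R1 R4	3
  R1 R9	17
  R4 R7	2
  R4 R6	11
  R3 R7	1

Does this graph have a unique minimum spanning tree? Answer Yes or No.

Kruskal: consider edges lightest-first.
R3 R7 (1): add. Components now {R3,R7} {R4} {R1} {R5} {R9} {R6}
R4 R7 (2): add. Components now {R3,R4,R7} {R1} {R5} {R9} {R6}
R1 R4 (3): add. Components now {R1,R3,R4,R7} {R5} {R9} {R6}
R3 R6 (3): add. Components now {R1,R3,R4,R6,R7} {R5} {R9}
R4 R9 (5): add. Components now {R1,R3,R4,R6,R7,R9} {R5}
R6 R7 (9): skip — R7 and R6 already connected.
R1 R5 (10): add. Components now {R1,R3,R4,R5,R6,R7,R9}
Non-tree edge R4 R5 has weight 10, equal to the heaviest edge on its tree cycle — swapping gives another MST of the same weight. Not unique.

No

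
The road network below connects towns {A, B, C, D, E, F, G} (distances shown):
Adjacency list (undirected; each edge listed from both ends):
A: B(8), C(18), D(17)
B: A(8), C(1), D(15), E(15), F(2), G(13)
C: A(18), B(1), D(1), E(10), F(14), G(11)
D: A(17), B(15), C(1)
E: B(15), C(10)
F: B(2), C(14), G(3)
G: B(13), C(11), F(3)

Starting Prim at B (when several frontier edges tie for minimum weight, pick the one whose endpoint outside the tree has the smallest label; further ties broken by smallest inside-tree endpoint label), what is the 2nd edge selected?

C-D

Grow the tree from B using Prim:
Step 1: cheapest edge leaving the tree is B-C (1); add C.
Step 2: cheapest edge leaving the tree is C-D (1); add D.
Step 3: cheapest edge leaving the tree is B-F (2); add F.
Step 4: cheapest edge leaving the tree is F-G (3); add G.
Step 5: cheapest edge leaving the tree is A-B (8); add A.
Step 6: cheapest edge leaving the tree is C-E (10); add E.
The 2nd edge added is C-D.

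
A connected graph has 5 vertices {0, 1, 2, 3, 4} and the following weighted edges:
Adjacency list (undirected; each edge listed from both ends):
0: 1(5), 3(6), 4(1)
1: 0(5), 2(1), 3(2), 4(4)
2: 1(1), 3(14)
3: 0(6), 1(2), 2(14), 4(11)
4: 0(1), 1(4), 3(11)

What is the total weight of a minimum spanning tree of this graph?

Prim, starting at 3.
Step 1: cheapest edge leaving the tree is 1–3 (2); add 1.
Step 2: cheapest edge leaving the tree is 1–2 (1); add 2.
Step 3: cheapest edge leaving the tree is 1–4 (4); add 4.
Step 4: cheapest edge leaving the tree is 0–4 (1); add 0.
MST edges: 1–3, 1–2, 1–4, 0–4; total weight 2+1+4+1 = 8.

8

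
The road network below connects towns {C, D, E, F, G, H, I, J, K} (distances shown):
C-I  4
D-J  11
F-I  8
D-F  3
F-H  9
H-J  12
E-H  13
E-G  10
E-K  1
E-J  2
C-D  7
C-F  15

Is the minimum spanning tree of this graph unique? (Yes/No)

Kruskal's algorithm — process edges by increasing weight (ties by edge label):
E-K (1): add — endpoints in different components.
E-J (2): add — endpoints in different components.
D-F (3): add — endpoints in different components.
C-I (4): add — endpoints in different components.
C-D (7): add — endpoints in different components.
F-I (8): skip — F and I already connected.
F-H (9): add — endpoints in different components.
E-G (10): add — endpoints in different components.
D-J (11): add — endpoints in different components.
Every non-tree edge has weight strictly greater than the heaviest edge on the tree path between its endpoints, so the MST is unique.

Yes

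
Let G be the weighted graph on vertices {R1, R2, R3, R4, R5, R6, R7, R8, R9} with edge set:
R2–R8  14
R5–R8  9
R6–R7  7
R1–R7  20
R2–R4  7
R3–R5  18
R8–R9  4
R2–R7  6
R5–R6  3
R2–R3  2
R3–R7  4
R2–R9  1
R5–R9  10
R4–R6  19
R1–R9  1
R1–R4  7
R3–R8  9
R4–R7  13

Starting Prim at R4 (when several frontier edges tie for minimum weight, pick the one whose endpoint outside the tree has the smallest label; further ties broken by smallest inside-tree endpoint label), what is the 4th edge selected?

R2-R3

Grow the tree from R4 using Prim:
Step 1: cheapest edge leaving the tree is R1–R4 (7); add R1.
Step 2: cheapest edge leaving the tree is R1–R9 (1); add R9.
Step 3: cheapest edge leaving the tree is R2–R9 (1); add R2.
Step 4: cheapest edge leaving the tree is R2–R3 (2); add R3.
Step 5: cheapest edge leaving the tree is R3–R7 (4); add R7.
Step 6: cheapest edge leaving the tree is R8–R9 (4); add R8.
Step 7: cheapest edge leaving the tree is R6–R7 (7); add R6.
Step 8: cheapest edge leaving the tree is R5–R6 (3); add R5.
The 4th edge added is R2–R3.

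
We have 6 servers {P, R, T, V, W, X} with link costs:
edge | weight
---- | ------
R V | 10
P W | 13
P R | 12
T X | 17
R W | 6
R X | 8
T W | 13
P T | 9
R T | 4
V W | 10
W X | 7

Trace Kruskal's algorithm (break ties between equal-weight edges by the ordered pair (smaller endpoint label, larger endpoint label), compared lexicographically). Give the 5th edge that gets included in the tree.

R-V

Kruskal: consider edges lightest-first.
R T (4): add. Components now {P} {R,T} {X} {W} {V}
R W (6): add. Components now {P} {R,T,W} {X} {V}
W X (7): add. Components now {P} {R,T,W,X} {V}
R X (8): skip — X and R already connected.
P T (9): add. Components now {P,R,T,W,X} {V}
R V (10): add. Components now {P,R,T,V,W,X}
The 5th edge added is R V.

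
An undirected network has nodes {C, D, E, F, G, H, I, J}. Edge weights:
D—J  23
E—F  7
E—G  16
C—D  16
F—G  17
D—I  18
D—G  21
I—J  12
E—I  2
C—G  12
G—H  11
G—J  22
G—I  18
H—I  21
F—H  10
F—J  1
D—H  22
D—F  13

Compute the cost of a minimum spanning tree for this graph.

56

Prim, starting at F.
Step 1: cheapest edge leaving the tree is F—J (1); add J.
Step 2: cheapest edge leaving the tree is E—F (7); add E.
Step 3: cheapest edge leaving the tree is E—I (2); add I.
Step 4: cheapest edge leaving the tree is F—H (10); add H.
Step 5: cheapest edge leaving the tree is G—H (11); add G.
Step 6: cheapest edge leaving the tree is C—G (12); add C.
Step 7: cheapest edge leaving the tree is D—F (13); add D.
MST edges: F—J, E—F, E—I, F—H, G—H, C—G, D—F; total weight 1+7+2+10+11+12+13 = 56.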